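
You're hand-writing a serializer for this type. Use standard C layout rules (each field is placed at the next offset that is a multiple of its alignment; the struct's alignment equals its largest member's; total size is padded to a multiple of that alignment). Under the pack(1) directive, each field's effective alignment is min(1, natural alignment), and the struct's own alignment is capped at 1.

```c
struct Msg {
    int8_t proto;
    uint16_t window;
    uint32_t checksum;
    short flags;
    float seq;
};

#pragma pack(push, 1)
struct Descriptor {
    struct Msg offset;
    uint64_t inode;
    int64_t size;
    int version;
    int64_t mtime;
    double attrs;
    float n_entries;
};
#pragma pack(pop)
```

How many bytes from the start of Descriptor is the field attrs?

44

Msg: 0..1  proto  (1B, 1-aligned); 1..2  -- padding (1B); 2..4  window  (2B, 2-aligned); 4..8  checksum  (4B, 4-aligned); 8..10  flags  (2B, 2-aligned); 10..12  -- padding (2B); 12..16  seq  (4B, 4-aligned); sizeof = 16, alignof = 4
0..16  offset  (16B, 1-aligned)
16..24  inode  (8B, 1-aligned)
24..32  size  (8B, 1-aligned)
32..36  version  (4B, 1-aligned)
36..44  mtime  (8B, 1-aligned)
44..52  attrs  (8B, 1-aligned)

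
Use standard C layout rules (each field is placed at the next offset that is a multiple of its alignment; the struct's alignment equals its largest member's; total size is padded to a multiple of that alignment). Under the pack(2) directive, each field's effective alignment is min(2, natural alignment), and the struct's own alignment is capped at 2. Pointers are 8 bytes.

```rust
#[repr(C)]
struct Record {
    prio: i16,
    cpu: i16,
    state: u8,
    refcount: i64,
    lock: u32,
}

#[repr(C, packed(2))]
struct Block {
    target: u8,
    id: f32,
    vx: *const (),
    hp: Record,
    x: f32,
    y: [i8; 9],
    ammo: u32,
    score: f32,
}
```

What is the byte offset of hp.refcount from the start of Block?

22

Record: 0..2  prio  (2B, 2-aligned); 2..4  cpu  (2B, 2-aligned); 4..5  state  (1B, 1-aligned); 5..8  -- padding (3B); 8..16  refcount  (8B, 8-aligned); 16..20  lock  (4B, 4-aligned); 20..24  -- tail padding (4B); sizeof = 24, alignof = 8
0..1  target  (1B, 1-aligned)
1..2  -- padding (1B)
2..6  id  (4B, 2-aligned)
6..14  vx  (8B, 2-aligned)
14..38  hp  (24B, 2-aligned)
within Record: refcount at 8
14 + 8 = 22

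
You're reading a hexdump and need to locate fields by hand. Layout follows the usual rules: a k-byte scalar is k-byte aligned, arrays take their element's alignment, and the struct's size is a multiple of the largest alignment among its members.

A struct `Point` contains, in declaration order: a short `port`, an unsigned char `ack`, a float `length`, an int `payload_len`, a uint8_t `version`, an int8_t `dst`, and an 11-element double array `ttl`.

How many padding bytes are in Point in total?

3

0..2  port  (2B, 2-aligned)
2..3  ack  (1B, 1-aligned)
3..4  -- padding (1B)
4..8  length  (4B, 4-aligned)
8..12  payload_len  (4B, 4-aligned)
12..13  version  (1B, 1-aligned)
13..14  dst  (1B, 1-aligned)
14..16  -- padding (2B)
16..104  ttl  (88B, 8-aligned)
sizeof = 104, alignof = 8
data bytes 101, size 104 → padding 3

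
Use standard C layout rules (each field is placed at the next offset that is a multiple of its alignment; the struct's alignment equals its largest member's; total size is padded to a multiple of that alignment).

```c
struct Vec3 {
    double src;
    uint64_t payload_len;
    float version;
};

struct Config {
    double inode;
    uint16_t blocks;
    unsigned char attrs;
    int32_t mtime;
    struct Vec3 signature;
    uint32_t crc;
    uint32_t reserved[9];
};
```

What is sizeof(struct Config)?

Vec3: 0..8  src  (8B, 8-aligned); 8..16  payload_len  (8B, 8-aligned); 16..20  version  (4B, 4-aligned); 20..24  -- tail padding (4B); sizeof = 24, alignof = 8
0..8  inode  (8B, 8-aligned)
8..10  blocks  (2B, 2-aligned)
10..11  attrs  (1B, 1-aligned)
11..12  -- padding (1B)
12..16  mtime  (4B, 4-aligned)
16..40  signature  (24B, 8-aligned)
40..44  crc  (4B, 4-aligned)
44..80  reserved  (36B, 4-aligned)
sizeof = 80, alignof = 8

80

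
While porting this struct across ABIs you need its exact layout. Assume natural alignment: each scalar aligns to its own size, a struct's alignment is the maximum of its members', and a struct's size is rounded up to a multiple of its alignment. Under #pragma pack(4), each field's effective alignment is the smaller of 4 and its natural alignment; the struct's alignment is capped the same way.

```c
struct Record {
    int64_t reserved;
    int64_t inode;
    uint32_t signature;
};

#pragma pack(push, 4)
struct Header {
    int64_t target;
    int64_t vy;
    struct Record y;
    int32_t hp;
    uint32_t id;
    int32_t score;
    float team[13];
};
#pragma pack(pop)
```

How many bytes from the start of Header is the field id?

Record: 0..8  reserved  (8B, 8-aligned); 8..16  inode  (8B, 8-aligned); 16..20  signature  (4B, 4-aligned); 20..24  -- tail padding (4B); sizeof = 24, alignof = 8
0..8  target  (8B, 4-aligned)
8..16  vy  (8B, 4-aligned)
16..40  y  (24B, 4-aligned)
40..44  hp  (4B, 4-aligned)
44..48  id  (4B, 4-aligned)

44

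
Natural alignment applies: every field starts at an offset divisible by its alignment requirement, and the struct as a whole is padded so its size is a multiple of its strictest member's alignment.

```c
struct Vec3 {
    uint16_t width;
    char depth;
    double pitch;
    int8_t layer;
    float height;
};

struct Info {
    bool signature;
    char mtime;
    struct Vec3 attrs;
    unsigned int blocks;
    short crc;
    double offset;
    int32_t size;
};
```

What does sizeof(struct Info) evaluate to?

Vec3: width at 0 (size 2, align 2) → ends 2; depth at 2 (size 1, align 1) → ends 3; pad 5 to align 8 for pitch; pitch at 8 (size 8, align 8) → ends 16; layer at 16 (size 1, align 1) → ends 17; pad 3 to align 4 for height; height at 20 (size 4, align 4) → ends 24; total 24 bytes, alignment 8
signature at 0 (size 1, align 1) → ends 1
mtime at 1 (size 1, align 1) → ends 2
pad 6 to align 8 for attrs
attrs at 8 (size 24, align 8) → ends 32
blocks at 32 (size 4, align 4) → ends 36
crc at 36 (size 2, align 2) → ends 38
pad 2 to align 8 for offset
offset at 40 (size 8, align 8) → ends 48
size at 48 (size 4, align 4) → ends 52
tail pad 4 to reach multiple of 8
total 56 bytes, alignment 8

56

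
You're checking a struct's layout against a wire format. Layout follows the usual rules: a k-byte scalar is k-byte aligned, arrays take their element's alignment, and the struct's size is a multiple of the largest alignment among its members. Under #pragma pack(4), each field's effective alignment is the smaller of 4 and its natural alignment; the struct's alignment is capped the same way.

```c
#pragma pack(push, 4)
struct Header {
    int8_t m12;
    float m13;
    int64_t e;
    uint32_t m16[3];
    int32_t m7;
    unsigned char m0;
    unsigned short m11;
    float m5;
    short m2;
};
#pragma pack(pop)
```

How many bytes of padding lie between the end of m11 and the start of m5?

0

@0: m12 [1B, align 1] → 1
+3 pad (align 4)
@4: m13 [4B, align 4] → 8
@8: e [8B, align 4] → 16
@16: m16 [12B, align 4] → 28
@28: m7 [4B, align 4] → 32
@32: m0 [1B, align 1] → 33
+1 pad (align 2)
@34: m11 [2B, align 2] → 36
@36: m5 [4B, align 4] → 40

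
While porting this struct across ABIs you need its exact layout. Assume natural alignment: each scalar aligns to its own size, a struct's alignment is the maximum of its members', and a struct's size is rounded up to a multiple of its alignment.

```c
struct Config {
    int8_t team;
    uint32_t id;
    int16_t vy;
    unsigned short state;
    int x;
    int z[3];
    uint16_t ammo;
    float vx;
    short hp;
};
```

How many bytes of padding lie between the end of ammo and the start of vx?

0..1  team  (1B, 1-aligned)
1..4  -- padding (3B)
4..8  id  (4B, 4-aligned)
8..10  vy  (2B, 2-aligned)
10..12  state  (2B, 2-aligned)
12..16  x  (4B, 4-aligned)
16..28  z  (12B, 4-aligned)
28..30  ammo  (2B, 2-aligned)
30..32  -- padding (2B)
32..36  vx  (4B, 4-aligned)

2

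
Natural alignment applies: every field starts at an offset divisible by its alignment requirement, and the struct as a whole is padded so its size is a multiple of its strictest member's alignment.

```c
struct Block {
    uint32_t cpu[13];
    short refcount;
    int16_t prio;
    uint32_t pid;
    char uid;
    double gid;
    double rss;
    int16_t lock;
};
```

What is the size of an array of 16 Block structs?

@0: cpu [52B, align 4] → 52
@52: refcount [2B, align 2] → 54
@54: prio [2B, align 2] → 56
@56: pid [4B, align 4] → 60
@60: uid [1B, align 1] → 61
+3 pad (align 8)
@64: gid [8B, align 8] → 72
@72: rss [8B, align 8] → 80
@80: lock [2B, align 2] → 82
+6 tail pad (align 8)
size 88, align 8
array of 16: 16 × 88 = 1408

1408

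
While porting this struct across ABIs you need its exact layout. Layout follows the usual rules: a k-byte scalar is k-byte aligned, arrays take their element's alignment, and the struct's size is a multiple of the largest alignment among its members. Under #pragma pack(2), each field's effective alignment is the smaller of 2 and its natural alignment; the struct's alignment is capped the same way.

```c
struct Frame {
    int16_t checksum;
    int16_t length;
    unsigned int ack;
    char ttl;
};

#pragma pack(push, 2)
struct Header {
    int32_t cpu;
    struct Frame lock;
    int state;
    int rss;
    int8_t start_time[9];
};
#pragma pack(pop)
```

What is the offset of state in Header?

Frame: @0: checksum [2B, align 2] → 2; @2: length [2B, align 2] → 4; @4: ack [4B, align 4] → 8; @8: ttl [1B, align 1] → 9; +3 tail pad (align 4); size 12, align 4
@0: cpu [4B, align 2] → 4
@4: lock [12B, align 2] → 16
@16: state [4B, align 2] → 20

16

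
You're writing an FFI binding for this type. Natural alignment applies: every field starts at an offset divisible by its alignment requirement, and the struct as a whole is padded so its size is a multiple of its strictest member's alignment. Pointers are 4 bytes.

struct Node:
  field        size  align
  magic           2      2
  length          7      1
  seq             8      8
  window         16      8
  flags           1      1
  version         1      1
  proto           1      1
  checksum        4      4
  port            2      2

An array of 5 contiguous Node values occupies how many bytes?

magic at 0 (size 2, align 2) → ends 2
length at 2 (size 7, align 1) → ends 9
pad 7 to align 8 for seq
seq at 16 (size 8, align 8) → ends 24
window at 24 (size 16, align 8) → ends 40
flags at 40 (size 1, align 1) → ends 41
version at 41 (size 1, align 1) → ends 42
proto at 42 (size 1, align 1) → ends 43
pad 1 to align 4 for checksum
checksum at 44 (size 4, align 4) → ends 48
port at 48 (size 2, align 2) → ends 50
tail pad 6 to reach multiple of 8
total 56 bytes, alignment 8
array of 5: 5 × 56 = 280

280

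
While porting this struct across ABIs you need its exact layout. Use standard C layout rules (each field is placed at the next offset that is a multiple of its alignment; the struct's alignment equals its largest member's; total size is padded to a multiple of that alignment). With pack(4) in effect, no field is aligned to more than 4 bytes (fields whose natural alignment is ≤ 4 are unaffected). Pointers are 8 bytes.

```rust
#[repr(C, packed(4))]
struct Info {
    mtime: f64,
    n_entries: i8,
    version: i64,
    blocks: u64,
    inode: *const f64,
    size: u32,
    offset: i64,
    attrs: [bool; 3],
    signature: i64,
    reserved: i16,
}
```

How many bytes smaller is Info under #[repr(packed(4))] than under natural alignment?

16

natural layout:
  0..8  mtime  (8B, 8-aligned)
  8..9  n_entries  (1B, 1-aligned)
  9..16  -- padding (7B)
  16..24  version  (8B, 8-aligned)
  24..32  blocks  (8B, 8-aligned)
  32..40  inode  (8B, 8-aligned)
  40..44  size  (4B, 4-aligned)
  44..48  -- padding (4B)
  48..56  offset  (8B, 8-aligned)
  56..59  attrs  (3B, 1-aligned)
  59..64  -- padding (5B)
  64..72  signature  (8B, 8-aligned)
  72..74  reserved  (2B, 2-aligned)
  74..80  -- tail padding (6B)
  sizeof = 80, alignof = 8
packed(4) layout:
  0..8  mtime  (8B, 4-aligned)
  8..9  n_entries  (1B, 1-aligned)
  9..12  -- padding (3B)
  12..20  version  (8B, 4-aligned)
  20..28  blocks  (8B, 4-aligned)
  28..36  inode  (8B, 4-aligned)
  36..40  size  (4B, 4-aligned)
  40..48  offset  (8B, 4-aligned)
  48..51  attrs  (3B, 1-aligned)
  51..52  -- padding (1B)
  52..60  signature  (8B, 4-aligned)
  60..62  reserved  (2B, 2-aligned)
  62..64  -- tail padding (2B)
  sizeof = 64, alignof = 4
80 − 64 = 16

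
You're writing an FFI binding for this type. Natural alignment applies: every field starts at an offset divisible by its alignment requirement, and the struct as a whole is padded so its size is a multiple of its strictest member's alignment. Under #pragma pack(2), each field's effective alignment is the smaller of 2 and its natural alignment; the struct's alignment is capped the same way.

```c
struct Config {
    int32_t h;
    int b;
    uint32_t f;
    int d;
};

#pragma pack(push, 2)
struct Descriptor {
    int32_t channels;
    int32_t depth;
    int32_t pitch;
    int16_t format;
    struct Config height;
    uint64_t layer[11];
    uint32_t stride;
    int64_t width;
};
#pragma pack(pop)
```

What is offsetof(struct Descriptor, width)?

Config: 0..4  h  (4B, 4-aligned); 4..8  b  (4B, 4-aligned); 8..12  f  (4B, 4-aligned); 12..16  d  (4B, 4-aligned); sizeof = 16, alignof = 4
0..4  channels  (4B, 2-aligned)
4..8  depth  (4B, 2-aligned)
8..12  pitch  (4B, 2-aligned)
12..14  format  (2B, 2-aligned)
14..30  height  (16B, 2-aligned)
30..118  layer  (88B, 2-aligned)
118..122  stride  (4B, 2-aligned)
122..130  width  (8B, 2-aligned)

122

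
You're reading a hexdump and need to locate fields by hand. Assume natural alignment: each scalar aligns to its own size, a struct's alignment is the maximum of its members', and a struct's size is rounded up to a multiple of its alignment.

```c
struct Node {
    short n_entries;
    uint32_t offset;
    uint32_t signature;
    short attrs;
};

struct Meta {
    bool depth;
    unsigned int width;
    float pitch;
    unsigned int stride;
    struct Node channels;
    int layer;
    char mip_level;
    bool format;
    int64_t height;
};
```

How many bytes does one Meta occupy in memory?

48 bytes

Node: n_entries at 0 (size 2, align 2) → ends 2; pad 2 to align 4 for offset; offset at 4 (size 4, align 4) → ends 8; signature at 8 (size 4, align 4) → ends 12; attrs at 12 (size 2, align 2) → ends 14; tail pad 2 to reach multiple of 4; total 16 bytes, alignment 4
depth at 0 (size 1, align 1) → ends 1
pad 3 to align 4 for width
width at 4 (size 4, align 4) → ends 8
pitch at 8 (size 4, align 4) → ends 12
stride at 12 (size 4, align 4) → ends 16
channels at 16 (size 16, align 4) → ends 32
layer at 32 (size 4, align 4) → ends 36
mip_level at 36 (size 1, align 1) → ends 37
format at 37 (size 1, align 1) → ends 38
pad 2 to align 8 for height
height at 40 (size 8, align 8) → ends 48
total 48 bytes, alignment 8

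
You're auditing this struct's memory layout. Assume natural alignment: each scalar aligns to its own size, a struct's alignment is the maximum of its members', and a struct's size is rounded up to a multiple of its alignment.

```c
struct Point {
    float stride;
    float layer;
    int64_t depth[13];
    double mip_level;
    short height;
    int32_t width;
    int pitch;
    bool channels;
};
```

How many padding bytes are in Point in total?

0..4  stride  (4B, 4-aligned)
4..8  layer  (4B, 4-aligned)
8..112  depth  (104B, 8-aligned)
112..120  mip_level  (8B, 8-aligned)
120..122  height  (2B, 2-aligned)
122..124  -- padding (2B)
124..128  width  (4B, 4-aligned)
128..132  pitch  (4B, 4-aligned)
132..133  channels  (1B, 1-aligned)
133..136  -- tail padding (3B)
sizeof = 136, alignof = 8
data bytes 131, size 136 → padding 5

5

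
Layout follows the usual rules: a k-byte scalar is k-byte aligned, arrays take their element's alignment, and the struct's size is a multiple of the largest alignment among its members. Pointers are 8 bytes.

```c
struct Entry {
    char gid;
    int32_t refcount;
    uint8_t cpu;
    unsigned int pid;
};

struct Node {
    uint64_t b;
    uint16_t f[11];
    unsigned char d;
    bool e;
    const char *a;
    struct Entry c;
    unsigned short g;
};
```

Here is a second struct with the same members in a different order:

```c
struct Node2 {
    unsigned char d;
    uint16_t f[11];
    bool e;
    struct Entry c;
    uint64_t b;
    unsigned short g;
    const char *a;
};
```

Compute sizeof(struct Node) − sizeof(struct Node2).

-8

Entry: 0..1  gid  (1B, 1-aligned); 1..4  -- padding (3B); 4..8  refcount  (4B, 4-aligned); 8..9  cpu  (1B, 1-aligned); 9..12  -- padding (3B); 12..16  pid  (4B, 4-aligned); sizeof = 16, alignof = 4
0..8  b  (8B, 8-aligned)
8..30  f  (22B, 2-aligned)
30..31  d  (1B, 1-aligned)
31..32  e  (1B, 1-aligned)
32..40  a  (8B, 8-aligned)
40..56  c  (16B, 4-aligned)
56..58  g  (2B, 2-aligned)
58..64  -- tail padding (6B)
sizeof = 64, alignof = 8
— Node2 —
0..1  d  (1B, 1-aligned)
1..2  -- padding (1B)
2..24  f  (22B, 2-aligned)
24..25  e  (1B, 1-aligned)
25..28  -- padding (3B)
28..44  c  (16B, 4-aligned)
44..48  -- padding (4B)
48..56  b  (8B, 8-aligned)
56..58  g  (2B, 2-aligned)
58..64  -- padding (6B)
64..72  a  (8B, 8-aligned)
sizeof = 72, alignof = 8
64 − 72 = -8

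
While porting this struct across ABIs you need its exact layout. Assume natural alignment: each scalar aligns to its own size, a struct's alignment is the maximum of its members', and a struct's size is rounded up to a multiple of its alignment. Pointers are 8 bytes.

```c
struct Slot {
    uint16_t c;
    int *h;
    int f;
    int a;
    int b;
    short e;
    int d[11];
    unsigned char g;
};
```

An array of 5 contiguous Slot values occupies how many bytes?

400

0..2  c  (2B, 2-aligned)
2..8  -- padding (6B)
8..16  h  (8B, 8-aligned)
16..20  f  (4B, 4-aligned)
20..24  a  (4B, 4-aligned)
24..28  b  (4B, 4-aligned)
28..30  e  (2B, 2-aligned)
30..32  -- padding (2B)
32..76  d  (44B, 4-aligned)
76..77  g  (1B, 1-aligned)
77..80  -- tail padding (3B)
sizeof = 80, alignof = 8
array of 5: 5 × 80 = 400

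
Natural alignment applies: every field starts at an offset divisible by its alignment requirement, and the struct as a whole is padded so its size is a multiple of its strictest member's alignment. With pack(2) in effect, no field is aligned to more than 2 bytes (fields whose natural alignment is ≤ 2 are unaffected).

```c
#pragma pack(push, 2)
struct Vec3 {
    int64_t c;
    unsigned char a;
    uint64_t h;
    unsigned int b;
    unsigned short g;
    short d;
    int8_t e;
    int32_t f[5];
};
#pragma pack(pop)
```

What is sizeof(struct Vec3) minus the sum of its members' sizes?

2

c at 0 (size 8, align 2) → ends 8
a at 8 (size 1, align 1) → ends 9
pad 1 to align 2 for h
h at 10 (size 8, align 2) → ends 18
b at 18 (size 4, align 2) → ends 22
g at 22 (size 2, align 2) → ends 24
d at 24 (size 2, align 2) → ends 26
e at 26 (size 1, align 1) → ends 27
pad 1 to align 2 for f
f at 28 (size 20, align 2) → ends 48
total 48 bytes, alignment 2
data bytes 46, size 48 → padding 2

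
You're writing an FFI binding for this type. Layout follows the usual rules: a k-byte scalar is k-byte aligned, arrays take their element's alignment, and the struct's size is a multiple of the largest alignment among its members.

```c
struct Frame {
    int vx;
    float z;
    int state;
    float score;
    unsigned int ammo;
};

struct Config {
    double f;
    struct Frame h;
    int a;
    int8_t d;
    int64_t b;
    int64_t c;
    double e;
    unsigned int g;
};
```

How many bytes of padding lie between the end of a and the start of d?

0

Frame: @0: vx [4B, align 4] → 4; @4: z [4B, align 4] → 8; @8: state [4B, align 4] → 12; @12: score [4B, align 4] → 16; @16: ammo [4B, align 4] → 20; size 20, align 4
@0: f [8B, align 8] → 8
@8: h [20B, align 4] → 28
@28: a [4B, align 4] → 32
@32: d [1B, align 1] → 33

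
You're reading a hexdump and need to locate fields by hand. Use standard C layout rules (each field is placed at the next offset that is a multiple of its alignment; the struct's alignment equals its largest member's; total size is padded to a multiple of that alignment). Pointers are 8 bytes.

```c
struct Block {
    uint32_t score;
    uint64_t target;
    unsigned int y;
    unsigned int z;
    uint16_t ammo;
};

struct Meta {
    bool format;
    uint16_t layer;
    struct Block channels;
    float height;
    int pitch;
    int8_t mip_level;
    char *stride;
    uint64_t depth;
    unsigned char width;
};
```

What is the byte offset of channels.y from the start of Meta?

Block: score at 0 (size 4, align 4) → ends 4; pad 4 to align 8 for target; target at 8 (size 8, align 8) → ends 16; y at 16 (size 4, align 4) → ends 20; z at 20 (size 4, align 4) → ends 24; ammo at 24 (size 2, align 2) → ends 26; tail pad 6 to reach multiple of 8; total 32 bytes, alignment 8
format at 0 (size 1, align 1) → ends 1
pad 1 to align 2 for layer
layer at 2 (size 2, align 2) → ends 4
pad 4 to align 8 for channels
channels at 8 (size 32, align 8) → ends 40
within Block: y at 16
8 + 16 = 24

24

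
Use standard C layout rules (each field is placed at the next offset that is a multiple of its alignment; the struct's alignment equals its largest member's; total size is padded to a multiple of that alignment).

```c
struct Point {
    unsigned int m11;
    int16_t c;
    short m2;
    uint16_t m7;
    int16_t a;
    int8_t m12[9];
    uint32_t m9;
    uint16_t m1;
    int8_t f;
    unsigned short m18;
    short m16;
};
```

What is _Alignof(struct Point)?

4

member alignments: m11=4, c=2, m2=2, m7=2, a=2, m12=1, m9=4, m1=2, f=1, m18=2, m16=2
max = 4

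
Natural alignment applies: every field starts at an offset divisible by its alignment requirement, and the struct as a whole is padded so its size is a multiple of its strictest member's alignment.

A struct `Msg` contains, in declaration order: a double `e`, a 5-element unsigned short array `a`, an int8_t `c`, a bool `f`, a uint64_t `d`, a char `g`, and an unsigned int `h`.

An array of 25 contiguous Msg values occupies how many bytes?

0..8  e  (8B, 8-aligned)
8..18  a  (10B, 2-aligned)
18..19  c  (1B, 1-aligned)
19..20  f  (1B, 1-aligned)
20..24  -- padding (4B)
24..32  d  (8B, 8-aligned)
32..33  g  (1B, 1-aligned)
33..36  -- padding (3B)
36..40  h  (4B, 4-aligned)
sizeof = 40, alignof = 8
array of 25: 25 × 40 = 1000

1000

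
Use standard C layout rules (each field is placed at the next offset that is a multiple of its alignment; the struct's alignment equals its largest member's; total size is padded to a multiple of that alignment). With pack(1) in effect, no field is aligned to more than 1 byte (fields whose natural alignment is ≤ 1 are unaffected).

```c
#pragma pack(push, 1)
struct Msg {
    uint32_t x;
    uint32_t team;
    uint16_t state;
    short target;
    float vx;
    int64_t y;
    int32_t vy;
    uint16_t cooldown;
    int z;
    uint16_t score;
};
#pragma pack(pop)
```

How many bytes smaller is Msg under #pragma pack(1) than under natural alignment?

4

natural layout:
  @0: x [4B, align 4] → 4
  @4: team [4B, align 4] → 8
  @8: state [2B, align 2] → 10
  @10: target [2B, align 2] → 12
  @12: vx [4B, align 4] → 16
  @16: y [8B, align 8] → 24
  @24: vy [4B, align 4] → 28
  @28: cooldown [2B, align 2] → 30
  +2 pad (align 4)
  @32: z [4B, align 4] → 36
  @36: score [2B, align 2] → 38
  +2 tail pad (align 8)
  size 40, align 8
packed(1) layout:
  @0: x [4B, align 1] → 4
  @4: team [4B, align 1] → 8
  @8: state [2B, align 1] → 10
  @10: target [2B, align 1] → 12
  @12: vx [4B, align 1] → 16
  @16: y [8B, align 1] → 24
  @24: vy [4B, align 1] → 28
  @28: cooldown [2B, align 1] → 30
  @30: z [4B, align 1] → 34
  @34: score [2B, align 1] → 36
  size 36, align 1
40 − 36 = 4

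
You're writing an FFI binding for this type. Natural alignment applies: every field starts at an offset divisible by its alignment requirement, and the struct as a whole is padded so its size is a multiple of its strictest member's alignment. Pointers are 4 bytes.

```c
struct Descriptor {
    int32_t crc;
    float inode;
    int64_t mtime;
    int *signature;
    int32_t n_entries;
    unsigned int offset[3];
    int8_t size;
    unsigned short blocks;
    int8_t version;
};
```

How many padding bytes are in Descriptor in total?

8

crc at 0 (size 4, align 4) → ends 4
inode at 4 (size 4, align 4) → ends 8
mtime at 8 (size 8, align 8) → ends 16
signature at 16 (size 4, align 4) → ends 20
n_entries at 20 (size 4, align 4) → ends 24
offset at 24 (size 12, align 4) → ends 36
size at 36 (size 1, align 1) → ends 37
pad 1 to align 2 for blocks
blocks at 38 (size 2, align 2) → ends 40
version at 40 (size 1, align 1) → ends 41
tail pad 7 to reach multiple of 8
total 48 bytes, alignment 8
data bytes 40, size 48 → padding 8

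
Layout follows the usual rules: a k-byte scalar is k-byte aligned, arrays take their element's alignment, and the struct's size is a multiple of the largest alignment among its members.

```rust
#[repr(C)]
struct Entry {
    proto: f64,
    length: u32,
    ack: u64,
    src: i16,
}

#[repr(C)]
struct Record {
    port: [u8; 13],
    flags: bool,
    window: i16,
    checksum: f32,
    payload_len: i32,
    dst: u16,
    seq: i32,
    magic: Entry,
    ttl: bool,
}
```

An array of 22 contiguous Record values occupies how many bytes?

Entry: @0: proto [8B, align 8] → 8; @8: length [4B, align 4] → 12; +4 pad (align 8); @16: ack [8B, align 8] → 24; @24: src [2B, align 2] → 26; +6 tail pad (align 8); size 32, align 8
@0: port [13B, align 1] → 13
@13: flags [1B, align 1] → 14
@14: window [2B, align 2] → 16
@16: checksum [4B, align 4] → 20
@20: payload_len [4B, align 4] → 24
@24: dst [2B, align 2] → 26
+2 pad (align 4)
@28: seq [4B, align 4] → 32
@32: magic [32B, align 8] → 64
@64: ttl [1B, align 1] → 65
+7 tail pad (align 8)
size 72, align 8
array of 22: 22 × 72 = 1584

1584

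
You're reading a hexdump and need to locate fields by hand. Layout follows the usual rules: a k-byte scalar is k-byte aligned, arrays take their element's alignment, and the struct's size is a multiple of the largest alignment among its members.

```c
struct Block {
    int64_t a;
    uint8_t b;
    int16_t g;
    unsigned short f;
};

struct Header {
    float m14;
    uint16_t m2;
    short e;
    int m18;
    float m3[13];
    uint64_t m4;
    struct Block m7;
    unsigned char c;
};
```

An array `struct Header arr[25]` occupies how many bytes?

Block: 0..8  a  (8B, 8-aligned); 8..9  b  (1B, 1-aligned); 9..10  -- padding (1B); 10..12  g  (2B, 2-aligned); 12..14  f  (2B, 2-aligned); 14..16  -- tail padding (2B); sizeof = 16, alignof = 8
0..4  m14  (4B, 4-aligned)
4..6  m2  (2B, 2-aligned)
6..8  e  (2B, 2-aligned)
8..12  m18  (4B, 4-aligned)
12..64  m3  (52B, 4-aligned)
64..72  m4  (8B, 8-aligned)
72..88  m7  (16B, 8-aligned)
88..89  c  (1B, 1-aligned)
89..96  -- tail padding (7B)
sizeof = 96, alignof = 8
array of 25: 25 × 96 = 2400

2400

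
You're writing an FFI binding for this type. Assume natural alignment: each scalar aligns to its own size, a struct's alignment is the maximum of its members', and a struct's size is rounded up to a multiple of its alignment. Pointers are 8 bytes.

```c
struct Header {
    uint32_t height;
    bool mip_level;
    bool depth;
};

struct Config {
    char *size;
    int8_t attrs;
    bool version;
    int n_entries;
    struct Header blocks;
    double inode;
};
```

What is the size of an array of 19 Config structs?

608

Header: 0..4  height  (4B, 4-aligned); 4..5  mip_level  (1B, 1-aligned); 5..6  depth  (1B, 1-aligned); 6..8  -- tail padding (2B); sizeof = 8, alignof = 4
0..8  size  (8B, 8-aligned)
8..9  attrs  (1B, 1-aligned)
9..10  version  (1B, 1-aligned)
10..12  -- padding (2B)
12..16  n_entries  (4B, 4-aligned)
16..24  blocks  (8B, 4-aligned)
24..32  inode  (8B, 8-aligned)
sizeof = 32, alignof = 8
array of 19: 19 × 32 = 608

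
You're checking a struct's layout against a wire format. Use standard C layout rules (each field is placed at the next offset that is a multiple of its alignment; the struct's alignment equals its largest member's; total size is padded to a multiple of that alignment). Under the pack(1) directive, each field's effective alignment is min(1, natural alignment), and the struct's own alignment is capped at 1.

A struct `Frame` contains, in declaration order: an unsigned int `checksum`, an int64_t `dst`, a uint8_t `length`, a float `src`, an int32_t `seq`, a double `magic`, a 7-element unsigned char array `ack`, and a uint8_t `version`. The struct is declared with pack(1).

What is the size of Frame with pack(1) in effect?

@0: checksum [4B, align 1] → 4
@4: dst [8B, align 1] → 12
@12: length [1B, align 1] → 13
@13: src [4B, align 1] → 17
@17: seq [4B, align 1] → 21
@21: magic [8B, align 1] → 29
@29: ack [7B, align 1] → 36
@36: version [1B, align 1] → 37
size 37, align 1

37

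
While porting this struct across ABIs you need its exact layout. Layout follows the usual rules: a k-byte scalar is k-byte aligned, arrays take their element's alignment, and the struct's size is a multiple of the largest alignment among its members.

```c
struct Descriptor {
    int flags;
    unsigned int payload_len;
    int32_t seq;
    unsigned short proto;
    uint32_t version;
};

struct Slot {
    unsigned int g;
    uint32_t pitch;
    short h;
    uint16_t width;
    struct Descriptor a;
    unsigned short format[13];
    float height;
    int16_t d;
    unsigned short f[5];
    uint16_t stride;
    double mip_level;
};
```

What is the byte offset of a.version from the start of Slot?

28

Descriptor: 0..4  flags  (4B, 4-aligned); 4..8  payload_len  (4B, 4-aligned); 8..12  seq  (4B, 4-aligned); 12..14  proto  (2B, 2-aligned); 14..16  -- padding (2B); 16..20  version  (4B, 4-aligned); sizeof = 20, alignof = 4
0..4  g  (4B, 4-aligned)
4..8  pitch  (4B, 4-aligned)
8..10  h  (2B, 2-aligned)
10..12  width  (2B, 2-aligned)
12..32  a  (20B, 4-aligned)
within Descriptor: version at 16
12 + 16 = 28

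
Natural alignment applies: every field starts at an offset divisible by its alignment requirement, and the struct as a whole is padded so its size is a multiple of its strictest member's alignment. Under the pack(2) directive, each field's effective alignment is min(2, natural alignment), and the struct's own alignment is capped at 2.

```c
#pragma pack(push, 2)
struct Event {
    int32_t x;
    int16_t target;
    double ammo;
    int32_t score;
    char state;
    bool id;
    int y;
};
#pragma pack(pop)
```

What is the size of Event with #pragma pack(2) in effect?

24

x at 0 (size 4, align 2) → ends 4
target at 4 (size 2, align 2) → ends 6
ammo at 6 (size 8, align 2) → ends 14
score at 14 (size 4, align 2) → ends 18
state at 18 (size 1, align 1) → ends 19
id at 19 (size 1, align 1) → ends 20
y at 20 (size 4, align 2) → ends 24
total 24 bytes, alignment 2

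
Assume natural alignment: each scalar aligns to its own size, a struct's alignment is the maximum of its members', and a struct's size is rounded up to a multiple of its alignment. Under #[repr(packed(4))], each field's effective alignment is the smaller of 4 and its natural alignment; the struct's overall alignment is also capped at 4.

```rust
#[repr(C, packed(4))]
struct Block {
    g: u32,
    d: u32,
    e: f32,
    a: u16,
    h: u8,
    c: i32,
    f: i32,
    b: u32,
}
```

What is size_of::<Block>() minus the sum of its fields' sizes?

1

g at 0 (size 4, align 4) → ends 4
d at 4 (size 4, align 4) → ends 8
e at 8 (size 4, align 4) → ends 12
a at 12 (size 2, align 2) → ends 14
h at 14 (size 1, align 1) → ends 15
pad 1 to align 4 for c
c at 16 (size 4, align 4) → ends 20
f at 20 (size 4, align 4) → ends 24
b at 24 (size 4, align 4) → ends 28
total 28 bytes, alignment 4
data bytes 27, size 28 → padding 1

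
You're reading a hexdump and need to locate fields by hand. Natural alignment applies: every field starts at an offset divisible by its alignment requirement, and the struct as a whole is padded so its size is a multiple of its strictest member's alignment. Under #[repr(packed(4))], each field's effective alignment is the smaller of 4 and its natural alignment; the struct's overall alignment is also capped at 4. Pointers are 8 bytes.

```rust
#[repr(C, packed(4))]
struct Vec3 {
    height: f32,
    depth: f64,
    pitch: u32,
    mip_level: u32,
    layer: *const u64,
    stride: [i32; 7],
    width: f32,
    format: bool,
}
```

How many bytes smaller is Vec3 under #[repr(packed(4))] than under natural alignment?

8

natural layout:
  0..4  height  (4B, 4-aligned)
  4..8  -- padding (4B)
  8..16  depth  (8B, 8-aligned)
  16..20  pitch  (4B, 4-aligned)
  20..24  mip_level  (4B, 4-aligned)
  24..32  layer  (8B, 8-aligned)
  32..60  stride  (28B, 4-aligned)
  60..64  width  (4B, 4-aligned)
  64..65  format  (1B, 1-aligned)
  65..72  -- tail padding (7B)
  sizeof = 72, alignof = 8
packed(4) layout:
  0..4  height  (4B, 4-aligned)
  4..12  depth  (8B, 4-aligned)
  12..16  pitch  (4B, 4-aligned)
  16..20  mip_level  (4B, 4-aligned)
  20..28  layer  (8B, 4-aligned)
  28..56  stride  (28B, 4-aligned)
  56..60  width  (4B, 4-aligned)
  60..61  format  (1B, 1-aligned)
  61..64  -- tail padding (3B)
  sizeof = 64, alignof = 4
72 − 64 = 8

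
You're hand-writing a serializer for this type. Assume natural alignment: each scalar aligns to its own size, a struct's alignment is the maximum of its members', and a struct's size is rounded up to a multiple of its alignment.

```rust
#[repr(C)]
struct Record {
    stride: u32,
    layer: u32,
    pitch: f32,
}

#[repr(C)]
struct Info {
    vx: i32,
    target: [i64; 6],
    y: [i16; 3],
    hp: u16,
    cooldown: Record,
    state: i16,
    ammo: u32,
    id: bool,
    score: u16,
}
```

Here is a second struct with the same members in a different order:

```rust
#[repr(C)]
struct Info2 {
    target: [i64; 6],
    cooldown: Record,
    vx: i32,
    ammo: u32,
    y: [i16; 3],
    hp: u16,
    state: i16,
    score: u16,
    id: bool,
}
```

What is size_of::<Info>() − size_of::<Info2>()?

0

Record: @0: stride [4B, align 4] → 4; @4: layer [4B, align 4] → 8; @8: pitch [4B, align 4] → 12; size 12, align 4
@0: vx [4B, align 4] → 4
+4 pad (align 8)
@8: target [48B, align 8] → 56
@56: y [6B, align 2] → 62
@62: hp [2B, align 2] → 64
@64: cooldown [12B, align 4] → 76
@76: state [2B, align 2] → 78
+2 pad (align 4)
@80: ammo [4B, align 4] → 84
@84: id [1B, align 1] → 85
+1 pad (align 2)
@86: score [2B, align 2] → 88
size 88, align 8
— Info2 —
@0: target [48B, align 8] → 48
@48: cooldown [12B, align 4] → 60
@60: vx [4B, align 4] → 64
@64: ammo [4B, align 4] → 68
@68: y [6B, align 2] → 74
@74: hp [2B, align 2] → 76
@76: state [2B, align 2] → 78
@78: score [2B, align 2] → 80
@80: id [1B, align 1] → 81
+7 tail pad (align 8)
size 88, align 8
88 − 88 = 0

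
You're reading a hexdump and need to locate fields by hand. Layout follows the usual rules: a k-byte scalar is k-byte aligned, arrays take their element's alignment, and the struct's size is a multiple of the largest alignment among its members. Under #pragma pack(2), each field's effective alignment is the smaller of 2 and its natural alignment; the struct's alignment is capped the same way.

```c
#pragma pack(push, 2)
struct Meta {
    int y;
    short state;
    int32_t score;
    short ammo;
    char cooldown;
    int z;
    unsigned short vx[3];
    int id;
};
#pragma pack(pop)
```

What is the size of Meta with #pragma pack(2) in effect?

@0: y [4B, align 2] → 4
@4: state [2B, align 2] → 6
@6: score [4B, align 2] → 10
@10: ammo [2B, align 2] → 12
@12: cooldown [1B, align 1] → 13
+1 pad (align 2)
@14: z [4B, align 2] → 18
@18: vx [6B, align 2] → 24
@24: id [4B, align 2] → 28
size 28, align 2

28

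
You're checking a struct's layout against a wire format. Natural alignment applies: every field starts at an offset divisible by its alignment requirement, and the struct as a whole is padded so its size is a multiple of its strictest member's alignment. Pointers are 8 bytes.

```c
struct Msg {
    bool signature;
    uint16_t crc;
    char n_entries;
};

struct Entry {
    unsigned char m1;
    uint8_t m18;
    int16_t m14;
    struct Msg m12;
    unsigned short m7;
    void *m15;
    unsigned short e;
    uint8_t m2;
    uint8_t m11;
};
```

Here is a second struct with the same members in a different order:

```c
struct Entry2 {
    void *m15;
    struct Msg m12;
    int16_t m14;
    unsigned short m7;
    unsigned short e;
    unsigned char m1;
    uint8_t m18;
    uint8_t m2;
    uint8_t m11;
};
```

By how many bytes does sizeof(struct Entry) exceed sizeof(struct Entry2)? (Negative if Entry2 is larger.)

Msg: 0..1  signature  (1B, 1-aligned); 1..2  -- padding (1B); 2..4  crc  (2B, 2-aligned); 4..5  n_entries  (1B, 1-aligned); 5..6  -- tail padding (1B); sizeof = 6, alignof = 2
0..1  m1  (1B, 1-aligned)
1..2  m18  (1B, 1-aligned)
2..4  m14  (2B, 2-aligned)
4..10  m12  (6B, 2-aligned)
10..12  m7  (2B, 2-aligned)
12..16  -- padding (4B)
16..24  m15  (8B, 8-aligned)
24..26  e  (2B, 2-aligned)
26..27  m2  (1B, 1-aligned)
27..28  m11  (1B, 1-aligned)
28..32  -- tail padding (4B)
sizeof = 32, alignof = 8
— Entry2 —
0..8  m15  (8B, 8-aligned)
8..14  m12  (6B, 2-aligned)
14..16  m14  (2B, 2-aligned)
16..18  m7  (2B, 2-aligned)
18..20  e  (2B, 2-aligned)
20..21  m1  (1B, 1-aligned)
21..22  m18  (1B, 1-aligned)
22..23  m2  (1B, 1-aligned)
23..24  m11  (1B, 1-aligned)
sizeof = 24, alignof = 8
32 − 24 = 8

8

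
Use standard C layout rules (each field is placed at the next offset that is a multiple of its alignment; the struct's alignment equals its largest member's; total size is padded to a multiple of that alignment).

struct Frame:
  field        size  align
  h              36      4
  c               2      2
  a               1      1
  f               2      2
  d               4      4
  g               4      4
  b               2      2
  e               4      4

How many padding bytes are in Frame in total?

@0: h [36B, align 4] → 36
@36: c [2B, align 2] → 38
@38: a [1B, align 1] → 39
+1 pad (align 2)
@40: f [2B, align 2] → 42
+2 pad (align 4)
@44: d [4B, align 4] → 48
@48: g [4B, align 4] → 52
@52: b [2B, align 2] → 54
+2 pad (align 4)
@56: e [4B, align 4] → 60
size 60, align 4
data bytes 55, size 60 → padding 5

5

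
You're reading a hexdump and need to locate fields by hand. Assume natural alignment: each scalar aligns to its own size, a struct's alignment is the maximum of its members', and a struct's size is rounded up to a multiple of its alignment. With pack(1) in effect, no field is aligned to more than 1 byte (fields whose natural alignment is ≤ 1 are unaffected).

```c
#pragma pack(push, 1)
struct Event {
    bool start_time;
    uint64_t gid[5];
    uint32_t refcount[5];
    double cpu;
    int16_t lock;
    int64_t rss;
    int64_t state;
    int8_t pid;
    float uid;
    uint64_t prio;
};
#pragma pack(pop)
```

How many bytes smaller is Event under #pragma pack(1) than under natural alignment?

20

natural layout:
  start_time at 0 (size 1, align 1) → ends 1
  pad 7 to align 8 for gid
  gid at 8 (size 40, align 8) → ends 48
  refcount at 48 (size 20, align 4) → ends 68
  pad 4 to align 8 for cpu
  cpu at 72 (size 8, align 8) → ends 80
  lock at 80 (size 2, align 2) → ends 82
  pad 6 to align 8 for rss
  rss at 88 (size 8, align 8) → ends 96
  state at 96 (size 8, align 8) → ends 104
  pid at 104 (size 1, align 1) → ends 105
  pad 3 to align 4 for uid
  uid at 108 (size 4, align 4) → ends 112
  prio at 112 (size 8, align 8) → ends 120
  total 120 bytes, alignment 8
packed(1) layout:
  start_time at 0 (size 1, align 1) → ends 1
  gid at 1 (size 40, align 1) → ends 41
  refcount at 41 (size 20, align 1) → ends 61
  cpu at 61 (size 8, align 1) → ends 69
  lock at 69 (size 2, align 1) → ends 71
  rss at 71 (size 8, align 1) → ends 79
  state at 79 (size 8, align 1) → ends 87
  pid at 87 (size 1, align 1) → ends 88
  uid at 88 (size 4, align 1) → ends 92
  prio at 92 (size 8, align 1) → ends 100
  total 100 bytes, alignment 1
120 − 100 = 20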